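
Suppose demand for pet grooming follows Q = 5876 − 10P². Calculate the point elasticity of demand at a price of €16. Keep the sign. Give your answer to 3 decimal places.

-1.544

At P = 16, Q = 3316.
dQ/dP = −20P = -320.
ε = (dQ/dP)(P/Q) = (-320)(16/3316).
|ε| > 1, so demand is elastic at this price.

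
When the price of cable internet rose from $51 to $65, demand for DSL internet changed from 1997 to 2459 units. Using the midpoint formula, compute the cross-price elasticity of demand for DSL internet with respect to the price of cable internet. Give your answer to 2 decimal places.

ΔQ_x = 2459 − 1997 = 462; ΔP_y = 65 − 51 = 14.
Midpoints: P̄_y = 58.00, Q̄_x = 2228.0.
ε_xy = (ΔQ_x/ΔP_y)(P̄_y/Q̄_x) = (462/14)(58.00/2228.0).
ε_xy > 0, so the goods are substitutes.

0.86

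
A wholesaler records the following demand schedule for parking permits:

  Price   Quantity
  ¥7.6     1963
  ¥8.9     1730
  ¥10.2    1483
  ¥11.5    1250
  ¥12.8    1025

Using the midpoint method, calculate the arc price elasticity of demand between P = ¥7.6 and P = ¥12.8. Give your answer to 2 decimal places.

At P = 7.6, Q = 1963; at P = 12.8, Q = 1025.
ΔQ = -938, ΔP = 5.2. Midpoints: P̄ = 10.20, Q̄ = 1494.0.
ε = (ΔQ/ΔP)(P̄/Q̄) = (-938/5.2)(10.20/1494.0).

-1.23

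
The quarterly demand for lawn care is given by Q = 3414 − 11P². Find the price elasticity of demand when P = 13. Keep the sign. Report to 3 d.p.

-2.391

At P = 13, Q = 1555.
dQ/dP = −22P = -286.
ε = (dQ/dP)(P/Q) = (-286)(13/1555).
|ε| > 1, so demand is elastic at this price.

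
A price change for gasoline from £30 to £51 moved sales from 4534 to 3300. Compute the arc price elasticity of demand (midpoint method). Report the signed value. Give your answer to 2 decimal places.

ΔQ = 3300 − 4534 = -1234; ΔP = 51 − 30 = 21.
Midpoints: P̄ = 40.50, Q̄ = 3917.0.
ε = (ΔQ/ΔP)(P̄/Q̄) = (-1234/21)(40.50/3917.0).

-0.61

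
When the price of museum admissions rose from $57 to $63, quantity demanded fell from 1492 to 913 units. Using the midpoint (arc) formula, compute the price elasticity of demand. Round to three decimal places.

ΔQ = 913 − 1492 = -579; ΔP = 63 − 57 = 6.
Midpoints: P̄ = 60.00, Q̄ = 1202.5.
ε = (ΔQ/ΔP)(P̄/Q̄) = (-579/6)(60.00/1202.5).

-4.815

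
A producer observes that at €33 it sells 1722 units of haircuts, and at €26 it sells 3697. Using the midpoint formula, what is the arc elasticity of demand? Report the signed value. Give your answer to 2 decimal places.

ΔQ = 3697 − 1722 = 1975; ΔP = 26 − 33 = -7.
Midpoints: P̄ = 29.50, Q̄ = 2709.5.
ε = (ΔQ/ΔP)(P̄/Q̄) = (1975/-7)(29.50/2709.5).

-3.07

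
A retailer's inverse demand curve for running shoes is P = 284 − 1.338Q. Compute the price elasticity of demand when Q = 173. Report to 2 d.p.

-0.23

At Q = 173, P = 284 − 1.338(173) = 52.53.
dP/dQ = −1.338, so dQ/dP = 1/(−1.338) = -0.747.
ε = (dQ/dP)(P/Q) = (-0.747)(52.53/173).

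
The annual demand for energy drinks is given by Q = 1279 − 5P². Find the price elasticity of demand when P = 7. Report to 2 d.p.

-0.47

At P = 7, Q = 1034.
dQ/dP = −10P = -70.
ε = (dQ/dP)(P/Q) = (-70)(7/1034).
|ε| < 1, so demand is inelastic at this price.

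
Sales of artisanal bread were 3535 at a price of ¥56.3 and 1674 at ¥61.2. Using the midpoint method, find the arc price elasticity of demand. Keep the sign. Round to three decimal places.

-8.567

ΔQ = 1674 − 3535 = -1861; ΔP = 61.2 − 56.3 = 4.9.
Midpoints: P̄ = 58.75, Q̄ = 2604.5.
ε = (ΔQ/ΔP)(P̄/Q̄) = (-1861/4.9)(58.75/2604.5).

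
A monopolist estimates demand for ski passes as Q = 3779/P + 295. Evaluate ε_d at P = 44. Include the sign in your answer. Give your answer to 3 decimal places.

-0.225

At P = 44, Q = 380.886.
dQ/dP = −3779/P² = -1.952.
ε = (dQ/dP)(P/Q) = (-1.952)(44/380.886).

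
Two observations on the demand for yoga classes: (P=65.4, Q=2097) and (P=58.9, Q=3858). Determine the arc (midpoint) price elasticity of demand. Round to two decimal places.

-5.66

ΔQ = 3858 − 2097 = 1761; ΔP = 58.9 − 65.4 = -6.5.
Midpoints: P̄ = 62.15, Q̄ = 2977.5.
ε = (ΔQ/ΔP)(P̄/Q̄) = (1761/-6.5)(62.15/2977.5).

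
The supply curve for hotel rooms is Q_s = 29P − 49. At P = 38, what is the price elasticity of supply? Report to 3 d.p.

1.047

At P = 38, Q_s = 1053.
dQ_s/dP = 29.
ε_s = (dQ_s/dP)(P/Q_s) = (29)(38/1053).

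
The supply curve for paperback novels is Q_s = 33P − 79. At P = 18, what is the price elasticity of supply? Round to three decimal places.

At P = 18, Q_s = 515.
dQ_s/dP = 33.
ε_s = (dQ_s/dP)(P/Q_s) = (33)(18/515).

1.153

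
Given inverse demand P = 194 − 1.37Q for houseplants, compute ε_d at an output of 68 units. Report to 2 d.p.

At Q = 68, P = 194 − 1.37(68) = 100.84.
dP/dQ = −1.37, so dQ/dP = 1/(−1.37) = -0.730.
ε = (dQ/dP)(P/Q) = (-0.730)(100.84/68).

-1.08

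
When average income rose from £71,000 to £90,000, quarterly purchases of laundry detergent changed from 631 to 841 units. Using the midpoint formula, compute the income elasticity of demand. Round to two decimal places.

ΔQ = 210, ΔI = 19000. Midpoints: Ī = 80,500, Q̄ = 736.0.
ε_I = (ΔQ/ΔI)(Ī/Q̄) = (210/19000)(80500/736.0).

1.21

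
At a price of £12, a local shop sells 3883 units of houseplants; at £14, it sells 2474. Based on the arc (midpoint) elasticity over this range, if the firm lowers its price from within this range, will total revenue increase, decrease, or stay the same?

Arc ε = (-1409/2)(13.00/3178.5) ≈ -2.881.
|ε| = 2.88 > 1, so demand is elastic. A price cut therefore raises total revenue.

increase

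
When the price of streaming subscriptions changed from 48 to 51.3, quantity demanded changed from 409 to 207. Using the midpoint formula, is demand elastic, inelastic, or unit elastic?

Arc ε ≈ -9.867.
|ε| = 9.87 > 1.

elastic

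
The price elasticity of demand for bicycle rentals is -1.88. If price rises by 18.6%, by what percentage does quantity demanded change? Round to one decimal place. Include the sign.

-35.0%

%ΔQ ≈ ε × %ΔP = (-1.88)(18.6%) = -34.97%.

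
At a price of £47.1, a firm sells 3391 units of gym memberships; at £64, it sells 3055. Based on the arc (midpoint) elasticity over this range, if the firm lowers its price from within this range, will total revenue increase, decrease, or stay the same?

Arc ε = (-336/16.9)(55.55/3223.0) ≈ -0.343.
|ε| = 0.34 < 1, so demand is inelastic. A price cut therefore reduces total revenue.

decrease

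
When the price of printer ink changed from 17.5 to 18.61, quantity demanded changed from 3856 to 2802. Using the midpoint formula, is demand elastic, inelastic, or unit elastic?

elastic

Arc ε ≈ -5.150.
|ε| = 5.15 > 1.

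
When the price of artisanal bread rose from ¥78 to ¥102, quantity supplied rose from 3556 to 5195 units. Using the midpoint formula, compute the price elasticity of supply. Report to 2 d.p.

ΔQ = 5195 − 3556 = 1639; ΔP = 102 − 78 = 24.
Midpoints: P̄ = 90.00, Q̄ = 4375.5.
ε_s = (ΔQ/ΔP)(P̄/Q̄) = (1639/24)(90.00/4375.5).

1.40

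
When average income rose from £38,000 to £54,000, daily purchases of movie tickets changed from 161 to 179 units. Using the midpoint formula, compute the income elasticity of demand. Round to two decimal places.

0.30

ΔQ = 18, ΔI = 16000. Midpoints: Ī = 46,000, Q̄ = 170.0.
ε_I = (ΔQ/ΔI)(Ī/Q̄) = (18/16000)(46000/170.0).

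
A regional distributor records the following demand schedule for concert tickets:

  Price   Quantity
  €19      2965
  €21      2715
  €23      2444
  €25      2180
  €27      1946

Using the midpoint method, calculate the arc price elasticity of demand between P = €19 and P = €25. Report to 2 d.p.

At P = 19, Q = 2965; at P = 25, Q = 2180.
ΔQ = -785, ΔP = 6. Midpoints: P̄ = 22.00, Q̄ = 2572.5.
ε = (ΔQ/ΔP)(P̄/Q̄) = (-785/6)(22.00/2572.5).

-1.12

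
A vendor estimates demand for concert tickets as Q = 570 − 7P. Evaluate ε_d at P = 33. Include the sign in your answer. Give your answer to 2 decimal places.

At P = 33, Q = 339.
dQ/dP = −7.
ε = (dQ/dP)(P/Q) = (-7)(33/339).

-0.68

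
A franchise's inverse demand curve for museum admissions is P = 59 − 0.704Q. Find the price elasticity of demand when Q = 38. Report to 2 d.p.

-1.21

At Q = 38, P = 59 − 0.704(38) = 32.25.
dP/dQ = −0.704, so dQ/dP = 1/(−0.704) = -1.420.
ε = (dQ/dP)(P/Q) = (-1.420)(32.25/38).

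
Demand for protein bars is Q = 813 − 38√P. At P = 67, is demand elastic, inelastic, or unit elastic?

inelastic

Q = 501.957, dQ/dP = -2.321.
ε = (dQ/dP)(P/Q) ≈ -0.310.
|ε| = 0.31 < 1.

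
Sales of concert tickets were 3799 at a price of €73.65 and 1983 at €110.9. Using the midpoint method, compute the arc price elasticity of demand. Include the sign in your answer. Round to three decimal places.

-1.556

ΔQ = 1983 − 3799 = -1816; ΔP = 110.9 − 73.65 = 37.25.
Midpoints: P̄ = 92.28, Q̄ = 2891.0.
ε = (ΔQ/ΔP)(P̄/Q̄) = (-1816/37.25)(92.28/2891.0).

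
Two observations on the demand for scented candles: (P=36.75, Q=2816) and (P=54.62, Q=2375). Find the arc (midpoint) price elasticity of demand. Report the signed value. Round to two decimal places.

-0.43

ΔQ = 2375 − 2816 = -441; ΔP = 54.62 − 36.75 = 17.87.
Midpoints: P̄ = 45.69, Q̄ = 2595.5.
ε = (ΔQ/ΔP)(P̄/Q̄) = (-441/17.87)(45.69/2595.5).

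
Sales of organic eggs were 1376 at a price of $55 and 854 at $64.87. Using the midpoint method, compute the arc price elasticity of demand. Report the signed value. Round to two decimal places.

ΔQ = 854 − 1376 = -522; ΔP = 64.87 − 55 = 9.87.
Midpoints: P̄ = 59.94, Q̄ = 1115.0.
ε = (ΔQ/ΔP)(P̄/Q̄) = (-522/9.87)(59.94/1115.0).

-2.84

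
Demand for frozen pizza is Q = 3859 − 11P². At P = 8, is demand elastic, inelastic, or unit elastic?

inelastic

Q = 3155, dQ/dP = -176.
ε = (dQ/dP)(P/Q) ≈ -0.446.
|ε| = 0.45 < 1.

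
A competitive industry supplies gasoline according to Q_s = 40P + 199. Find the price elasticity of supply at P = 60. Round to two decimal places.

At P = 60, Q_s = 2599.
dQ_s/dP = 40.
ε_s = (dQ_s/dP)(P/Q_s) = (40)(60/2599).

0.92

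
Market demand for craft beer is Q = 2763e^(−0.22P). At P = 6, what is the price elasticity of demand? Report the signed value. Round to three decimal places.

-1.320

At P = 6, Q = 738.095.
dQ/dP = −0.22·2763e^(−0.22P) = −0.22Q = -162.381.
ε = (dQ/dP)(P/Q) = (-162.381)(6/738.095).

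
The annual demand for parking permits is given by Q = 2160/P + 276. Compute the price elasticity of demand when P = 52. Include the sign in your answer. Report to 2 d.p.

-0.13

At P = 52, Q = 317.538.
dQ/dP = −2160/P² = -0.799.
ε = (dQ/dP)(P/Q) = (-0.799)(52/317.538).
|ε| < 1, so demand is inelastic at this price.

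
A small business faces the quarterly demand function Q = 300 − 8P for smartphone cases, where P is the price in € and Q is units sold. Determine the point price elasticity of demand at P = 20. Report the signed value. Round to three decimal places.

At P = 20, Q = 140.
dQ/dP = −8.
ε = (dQ/dP)(P/Q) = (-8)(20/140).
|ε| > 1, so demand is elastic at this price.

-1.143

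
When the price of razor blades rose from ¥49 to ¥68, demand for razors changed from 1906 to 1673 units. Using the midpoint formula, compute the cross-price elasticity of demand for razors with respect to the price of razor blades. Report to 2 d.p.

ΔQ_x = 1673 − 1906 = -233; ΔP_y = 68 − 49 = 19.
Midpoints: P̄_y = 58.50, Q̄_x = 1789.5.
ε_xy = (ΔQ_x/ΔP_y)(P̄_y/Q̄_x) = (-233/19)(58.50/1789.5).
ε_xy < 0, so the goods are complements.

-0.40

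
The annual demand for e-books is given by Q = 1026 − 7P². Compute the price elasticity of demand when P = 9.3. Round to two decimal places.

-2.88

At P = 9.3, Q = 420.570.
dQ/dP = −14P = -130.200.
ε = (dQ/dP)(P/Q) = (-130.200)(9.3/420.570).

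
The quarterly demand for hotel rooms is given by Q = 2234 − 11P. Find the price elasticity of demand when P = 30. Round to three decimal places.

At P = 30, Q = 1904.
dQ/dP = −11.
ε = (dQ/dP)(P/Q) = (-11)(30/1904).
|ε| < 1, so demand is inelastic at this price.

-0.173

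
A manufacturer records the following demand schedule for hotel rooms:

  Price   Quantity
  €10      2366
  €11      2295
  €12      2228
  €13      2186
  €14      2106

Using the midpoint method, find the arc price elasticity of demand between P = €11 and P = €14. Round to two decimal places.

At P = 11, Q = 2295; at P = 14, Q = 2106.
ΔQ = -189, ΔP = 3. Midpoints: P̄ = 12.50, Q̄ = 2200.5.
ε = (ΔQ/ΔP)(P̄/Q̄) = (-189/3)(12.50/2200.5).

-0.36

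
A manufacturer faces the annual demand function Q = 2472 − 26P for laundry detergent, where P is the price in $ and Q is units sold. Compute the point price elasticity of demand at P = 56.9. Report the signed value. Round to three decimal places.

At P = 56.9, Q = 992.600.
dQ/dP = −26.
ε = (dQ/dP)(P/Q) = (-26)(56.9/992.600).
|ε| > 1, so demand is elastic at this price.

-1.490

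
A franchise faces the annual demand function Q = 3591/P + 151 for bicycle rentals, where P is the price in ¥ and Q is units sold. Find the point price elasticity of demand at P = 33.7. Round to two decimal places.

At P = 33.7, Q = 257.558.
dQ/dP = −3591/P² = -3.162.
ε = (dQ/dP)(P/Q) = (-3.162)(33.7/257.558).

-0.41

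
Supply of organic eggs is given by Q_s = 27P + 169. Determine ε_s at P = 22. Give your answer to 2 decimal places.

0.78

At P = 22, Q_s = 763.
dQ_s/dP = 27.
ε_s = (dQ_s/dP)(P/Q_s) = (27)(22/763).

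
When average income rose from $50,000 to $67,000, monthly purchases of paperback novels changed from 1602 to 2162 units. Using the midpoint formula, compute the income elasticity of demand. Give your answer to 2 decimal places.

1.02

ΔQ = 560, ΔI = 17000. Midpoints: Ī = 58,500, Q̄ = 1882.0.
ε_I = (ΔQ/ΔI)(Ī/Q̄) = (560/17000)(58500/1882.0).
ε_I > 0, so the good is normal.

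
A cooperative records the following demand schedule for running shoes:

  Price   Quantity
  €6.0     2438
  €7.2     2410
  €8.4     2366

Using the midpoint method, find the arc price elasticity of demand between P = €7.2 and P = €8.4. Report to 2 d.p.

-0.12

At P = 7.2, Q = 2410; at P = 8.4, Q = 2366.
ΔQ = -44, ΔP = 1.2. Midpoints: P̄ = 7.80, Q̄ = 2388.0.
ε = (ΔQ/ΔP)(P̄/Q̄) = (-44/1.2)(7.80/2388.0).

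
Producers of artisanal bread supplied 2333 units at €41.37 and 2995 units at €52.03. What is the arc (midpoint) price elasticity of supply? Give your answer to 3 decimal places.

1.089

ΔQ = 2995 − 2333 = 662; ΔP = 52.03 − 41.37 = 10.66.
Midpoints: P̄ = 46.70, Q̄ = 2664.0.
ε_s = (ΔQ/ΔP)(P̄/Q̄) = (662/10.66)(46.70/2664.0).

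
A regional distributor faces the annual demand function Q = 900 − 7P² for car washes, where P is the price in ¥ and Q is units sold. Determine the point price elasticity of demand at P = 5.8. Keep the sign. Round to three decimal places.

At P = 5.8, Q = 664.520.
dQ/dP = −14P = -81.200.
ε = (dQ/dP)(P/Q) = (-81.200)(5.8/664.520).
|ε| < 1, so demand is inelastic at this price.

-0.709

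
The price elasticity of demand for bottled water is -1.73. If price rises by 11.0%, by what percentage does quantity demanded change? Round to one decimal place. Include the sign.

-19.0%

%ΔQ ≈ ε × %ΔP = (-1.73)(11.0%) = -19.03%.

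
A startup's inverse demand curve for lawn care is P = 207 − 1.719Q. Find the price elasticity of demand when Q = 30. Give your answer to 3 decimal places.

-3.014

At Q = 30, P = 207 − 1.719(30) = 155.43.
dP/dQ = −1.719, so dQ/dP = 1/(−1.719) = -0.582.
ε = (dQ/dP)(P/Q) = (-0.582)(155.43/30).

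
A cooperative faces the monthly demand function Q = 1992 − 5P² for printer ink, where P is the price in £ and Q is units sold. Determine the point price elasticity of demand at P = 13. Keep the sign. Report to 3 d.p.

-1.473

At P = 13, Q = 1147.
dQ/dP = −10P = -130.
ε = (dQ/dP)(P/Q) = (-130)(13/1147).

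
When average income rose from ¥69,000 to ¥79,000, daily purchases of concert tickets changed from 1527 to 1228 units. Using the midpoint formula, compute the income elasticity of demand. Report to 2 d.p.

ΔQ = -299, ΔI = 10000. Midpoints: Ī = 74,000, Q̄ = 1377.5.
ε_I = (ΔQ/ΔI)(Ī/Q̄) = (-299/10000)(74000/1377.5).

-1.61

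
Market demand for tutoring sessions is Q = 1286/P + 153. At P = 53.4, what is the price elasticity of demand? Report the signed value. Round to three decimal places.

At P = 53.4, Q = 177.082.
dQ/dP = −1286/P² = -0.451.
ε = (dQ/dP)(P/Q) = (-0.451)(53.4/177.082).

-0.136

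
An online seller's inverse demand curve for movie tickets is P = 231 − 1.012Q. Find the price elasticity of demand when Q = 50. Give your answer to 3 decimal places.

-3.565

At Q = 50, P = 231 − 1.012(50) = 180.40.
dP/dQ = −1.012, so dQ/dP = 1/(−1.012) = -0.988.
ε = (dQ/dP)(P/Q) = (-0.988)(180.40/50).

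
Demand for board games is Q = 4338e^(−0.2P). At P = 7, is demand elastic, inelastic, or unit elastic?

Q = 1069.738, dQ/dP = -213.948.
ε = (dQ/dP)(P/Q) ≈ -1.400.
|ε| = 1.40 > 1.

elastic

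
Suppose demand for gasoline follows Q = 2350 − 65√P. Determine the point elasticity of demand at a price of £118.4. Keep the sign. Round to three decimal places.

-0.215

At P = 118.4, Q = 1642.724.
dQ/dP = −65/(2√P) = -2.987.
ε = (dQ/dP)(P/Q) = (-2.987)(118.4/1642.724).
|ε| < 1, so demand is inelastic at this price.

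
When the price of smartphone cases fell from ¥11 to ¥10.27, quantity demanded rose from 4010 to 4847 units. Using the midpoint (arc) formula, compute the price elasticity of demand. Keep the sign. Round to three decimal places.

-2.753

ΔQ = 4847 − 4010 = 837; ΔP = 10.27 − 11 = -0.73.
Midpoints: P̄ = 10.63, Q̄ = 4428.5.
ε = (ΔQ/ΔP)(P̄/Q̄) = (837/-0.73)(10.63/4428.5).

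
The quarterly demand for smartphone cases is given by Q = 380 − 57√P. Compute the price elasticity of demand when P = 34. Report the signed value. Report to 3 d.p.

-3.489

At P = 34, Q = 47.636.
dQ/dP = −57/(2√P) = -4.888.
ε = (dQ/dP)(P/Q) = (-4.888)(34/47.636).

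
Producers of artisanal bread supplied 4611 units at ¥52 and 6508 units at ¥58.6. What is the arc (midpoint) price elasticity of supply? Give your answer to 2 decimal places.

ΔQ = 6508 − 4611 = 1897; ΔP = 58.6 − 52 = 6.6.
Midpoints: P̄ = 55.30, Q̄ = 5559.5.
ε_s = (ΔQ/ΔP)(P̄/Q̄) = (1897/6.6)(55.30/5559.5).

2.86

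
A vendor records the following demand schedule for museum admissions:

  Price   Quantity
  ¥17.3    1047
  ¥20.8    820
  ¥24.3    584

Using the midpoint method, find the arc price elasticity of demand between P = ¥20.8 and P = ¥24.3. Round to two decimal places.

At P = 20.8, Q = 820; at P = 24.3, Q = 584.
ΔQ = -236, ΔP = 3.5. Midpoints: P̄ = 22.55, Q̄ = 702.0.
ε = (ΔQ/ΔP)(P̄/Q̄) = (-236/3.5)(22.55/702.0).

-2.17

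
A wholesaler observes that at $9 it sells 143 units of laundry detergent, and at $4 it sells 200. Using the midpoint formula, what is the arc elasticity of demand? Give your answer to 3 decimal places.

ΔQ = 200 − 143 = 57; ΔP = 4 − 9 = -5.
Midpoints: P̄ = 6.50, Q̄ = 171.5.
ε = (ΔQ/ΔP)(P̄/Q̄) = (57/-5)(6.50/171.5).

-0.432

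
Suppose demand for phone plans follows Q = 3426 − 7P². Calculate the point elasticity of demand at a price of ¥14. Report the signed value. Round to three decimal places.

At P = 14, Q = 2054.
dQ/dP = −14P = -196.
ε = (dQ/dP)(P/Q) = (-196)(14/2054).

-1.336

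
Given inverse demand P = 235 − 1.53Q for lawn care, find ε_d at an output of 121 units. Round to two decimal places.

At Q = 121, P = 235 − 1.53(121) = 49.87.
dP/dQ = −1.53, so dQ/dP = 1/(−1.53) = -0.654.
ε = (dQ/dP)(P/Q) = (-0.654)(49.87/121).

-0.27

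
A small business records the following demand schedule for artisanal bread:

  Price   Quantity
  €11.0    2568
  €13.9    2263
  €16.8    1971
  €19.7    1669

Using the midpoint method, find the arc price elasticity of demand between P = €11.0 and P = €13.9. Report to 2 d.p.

At P = 11.0, Q = 2568; at P = 13.9, Q = 2263.
ΔQ = -305, ΔP = 2.9. Midpoints: P̄ = 12.45, Q̄ = 2415.5.
ε = (ΔQ/ΔP)(P̄/Q̄) = (-305/2.9)(12.45/2415.5).

-0.54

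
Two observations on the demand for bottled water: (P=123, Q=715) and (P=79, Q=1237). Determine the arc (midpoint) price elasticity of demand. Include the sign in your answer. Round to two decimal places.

-1.23

ΔQ = 1237 − 715 = 522; ΔP = 79 − 123 = -44.
Midpoints: P̄ = 101.00, Q̄ = 976.0.
ε = (ΔQ/ΔP)(P̄/Q̄) = (522/-44)(101.00/976.0).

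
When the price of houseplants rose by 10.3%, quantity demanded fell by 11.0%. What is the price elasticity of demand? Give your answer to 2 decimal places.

-1.07

ε = %ΔQ / %ΔP = (-11.0)/(10.3) = -1.068.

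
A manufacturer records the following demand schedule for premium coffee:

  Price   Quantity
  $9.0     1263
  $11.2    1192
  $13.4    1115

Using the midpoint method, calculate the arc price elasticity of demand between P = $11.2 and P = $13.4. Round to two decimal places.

At P = 11.2, Q = 1192; at P = 13.4, Q = 1115.
ΔQ = -77, ΔP = 2.2. Midpoints: P̄ = 12.30, Q̄ = 1153.5.
ε = (ΔQ/ΔP)(P̄/Q̄) = (-77/2.2)(12.30/1153.5).

-0.37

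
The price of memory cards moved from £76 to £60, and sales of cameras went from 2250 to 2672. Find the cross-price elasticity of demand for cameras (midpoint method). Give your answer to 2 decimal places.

ΔQ_x = 2672 − 2250 = 422; ΔP_y = 60 − 76 = -16.
Midpoints: P̄_y = 68.00, Q̄_x = 2461.0.
ε_xy = (ΔQ_x/ΔP_y)(P̄_y/Q̄_x) = (422/-16)(68.00/2461.0).
ε_xy < 0, so the goods are complements.

-0.73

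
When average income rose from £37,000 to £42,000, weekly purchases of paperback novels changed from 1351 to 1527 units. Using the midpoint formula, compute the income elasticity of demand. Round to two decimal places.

ΔQ = 176, ΔI = 5000. Midpoints: Ī = 39,500, Q̄ = 1439.0.
ε_I = (ΔQ/ΔI)(Ī/Q̄) = (176/5000)(39500/1439.0).

0.97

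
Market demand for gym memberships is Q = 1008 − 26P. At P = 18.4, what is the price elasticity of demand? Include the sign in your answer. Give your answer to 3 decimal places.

-0.903

At P = 18.4, Q = 529.600.
dQ/dP = −26.
ε = (dQ/dP)(P/Q) = (-26)(18.4/529.600).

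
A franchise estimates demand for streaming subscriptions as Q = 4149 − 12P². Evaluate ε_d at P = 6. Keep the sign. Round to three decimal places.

At P = 6, Q = 3717.
dQ/dP = −24P = -144.
ε = (dQ/dP)(P/Q) = (-144)(6/3717).

-0.232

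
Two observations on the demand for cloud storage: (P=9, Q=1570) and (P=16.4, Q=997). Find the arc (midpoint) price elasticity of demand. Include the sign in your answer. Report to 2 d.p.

-0.77

ΔQ = 997 − 1570 = -573; ΔP = 16.4 − 9 = 7.4.
Midpoints: P̄ = 12.70, Q̄ = 1283.5.
ε = (ΔQ/ΔP)(P̄/Q̄) = (-573/7.4)(12.70/1283.5).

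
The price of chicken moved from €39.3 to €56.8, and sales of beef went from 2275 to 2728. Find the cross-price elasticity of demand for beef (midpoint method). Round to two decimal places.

ΔQ_x = 2728 − 2275 = 453; ΔP_y = 56.8 − 39.3 = 17.5.
Midpoints: P̄_y = 48.05, Q̄_x = 2501.5.
ε_xy = (ΔQ_x/ΔP_y)(P̄_y/Q̄_x) = (453/17.5)(48.05/2501.5).

0.50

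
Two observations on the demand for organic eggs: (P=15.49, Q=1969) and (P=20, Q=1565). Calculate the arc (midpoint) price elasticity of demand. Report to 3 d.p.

-0.900

ΔQ = 1565 − 1969 = -404; ΔP = 20 − 15.49 = 4.51.
Midpoints: P̄ = 17.75, Q̄ = 1767.0.
ε = (ΔQ/ΔP)(P̄/Q̄) = (-404/4.51)(17.75/1767.0).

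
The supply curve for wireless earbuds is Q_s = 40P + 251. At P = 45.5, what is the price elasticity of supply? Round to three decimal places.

0.879

At P = 45.5, Q_s = 2071.
dQ_s/dP = 40.
ε_s = (dQ_s/dP)(P/Q_s) = (40)(45.5/2071).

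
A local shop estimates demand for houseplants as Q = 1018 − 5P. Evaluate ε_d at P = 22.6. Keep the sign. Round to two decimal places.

At P = 22.6, Q = 905.
dQ/dP = −5.
ε = (dQ/dP)(P/Q) = (-5)(22.6/905).

-0.12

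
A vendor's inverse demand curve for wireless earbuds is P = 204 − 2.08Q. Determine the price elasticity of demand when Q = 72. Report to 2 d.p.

At Q = 72, P = 204 − 2.08(72) = 54.24.
dP/dQ = −2.08, so dQ/dP = 1/(−2.08) = -0.481.
ε = (dQ/dP)(P/Q) = (-0.481)(54.24/72).

-0.36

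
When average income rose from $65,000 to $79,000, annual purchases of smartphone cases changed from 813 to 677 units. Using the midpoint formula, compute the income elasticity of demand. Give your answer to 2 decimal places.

ΔQ = -136, ΔI = 14000. Midpoints: Ī = 72,000, Q̄ = 745.0.
ε_I = (ΔQ/ΔI)(Ī/Q̄) = (-136/14000)(72000/745.0).

-0.94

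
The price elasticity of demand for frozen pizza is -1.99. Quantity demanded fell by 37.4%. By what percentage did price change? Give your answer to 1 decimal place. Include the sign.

18.8%

%ΔP ≈ %ΔQ / ε = (-37.4%)/(-1.99) = 18.79%.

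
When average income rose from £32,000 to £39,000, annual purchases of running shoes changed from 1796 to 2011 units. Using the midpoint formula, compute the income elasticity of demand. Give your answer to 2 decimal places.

ΔQ = 215, ΔI = 7000. Midpoints: Ī = 35,500, Q̄ = 1903.5.
ε_I = (ΔQ/ΔI)(Ī/Q̄) = (215/7000)(35500/1903.5).

0.57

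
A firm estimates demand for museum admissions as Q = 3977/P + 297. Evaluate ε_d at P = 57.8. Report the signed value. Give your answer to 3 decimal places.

-0.188

At P = 57.8, Q = 365.806.
dQ/dP = −3977/P² = -1.190.
ε = (dQ/dP)(P/Q) = (-1.190)(57.8/365.806).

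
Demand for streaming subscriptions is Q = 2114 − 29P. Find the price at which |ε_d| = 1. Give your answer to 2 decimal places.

36.45

For linear demand Q = a − bP, ε = −bP/(a − bP). |ε| = 1 when bP = a − bP, i.e. P = a/(2b).
P = 2114/(2·29) = 2114/58 = 36.4483.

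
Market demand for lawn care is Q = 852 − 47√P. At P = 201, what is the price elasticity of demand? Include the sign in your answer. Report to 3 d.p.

-1.795

At P = 201, Q = 185.660.
dQ/dP = −47/(2√P) = -1.658.
ε = (dQ/dP)(P/Q) = (-1.658)(201/185.660).
|ε| > 1, so demand is elastic at this price.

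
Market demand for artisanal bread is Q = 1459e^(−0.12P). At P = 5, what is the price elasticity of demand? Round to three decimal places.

At P = 5, Q = 800.716.
dQ/dP = −0.12·1459e^(−0.12P) = −0.12Q = -96.086.
ε = (dQ/dP)(P/Q) = (-96.086)(5/800.716).

-0.600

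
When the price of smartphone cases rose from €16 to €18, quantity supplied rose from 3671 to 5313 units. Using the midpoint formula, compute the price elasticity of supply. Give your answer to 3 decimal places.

ΔQ = 5313 − 3671 = 1642; ΔP = 18 − 16 = 2.
Midpoints: P̄ = 17.00, Q̄ = 4492.0.
ε_s = (ΔQ/ΔP)(P̄/Q̄) = (1642/2)(17.00/4492.0).

3.107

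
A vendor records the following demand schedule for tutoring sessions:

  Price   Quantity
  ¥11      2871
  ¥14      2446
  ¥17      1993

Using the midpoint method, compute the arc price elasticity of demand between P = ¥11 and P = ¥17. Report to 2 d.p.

-0.84

At P = 11, Q = 2871; at P = 17, Q = 1993.
ΔQ = -878, ΔP = 6. Midpoints: P̄ = 14.00, Q̄ = 2432.0.
ε = (ΔQ/ΔP)(P̄/Q̄) = (-878/6)(14.00/2432.0).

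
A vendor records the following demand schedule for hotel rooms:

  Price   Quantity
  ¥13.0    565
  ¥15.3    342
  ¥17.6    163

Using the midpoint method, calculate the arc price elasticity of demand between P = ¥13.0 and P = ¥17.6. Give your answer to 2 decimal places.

At P = 13.0, Q = 565; at P = 17.6, Q = 163.
ΔQ = -402, ΔP = 4.6. Midpoints: P̄ = 15.30, Q̄ = 364.0.
ε = (ΔQ/ΔP)(P̄/Q̄) = (-402/4.6)(15.30/364.0).

-3.67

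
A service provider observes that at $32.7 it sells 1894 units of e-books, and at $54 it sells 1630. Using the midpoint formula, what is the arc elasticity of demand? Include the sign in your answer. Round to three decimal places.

ΔQ = 1630 − 1894 = -264; ΔP = 54 − 32.7 = 21.3.
Midpoints: P̄ = 43.35, Q̄ = 1762.0.
ε = (ΔQ/ΔP)(P̄/Q̄) = (-264/21.3)(43.35/1762.0).

-0.305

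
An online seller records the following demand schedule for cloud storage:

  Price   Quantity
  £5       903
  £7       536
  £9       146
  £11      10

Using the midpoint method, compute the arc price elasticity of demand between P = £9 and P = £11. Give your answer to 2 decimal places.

At P = 9, Q = 146; at P = 11, Q = 10.
ΔQ = -136, ΔP = 2. Midpoints: P̄ = 10.00, Q̄ = 78.0.
ε = (ΔQ/ΔP)(P̄/Q̄) = (-136/2)(10.00/78.0).

-8.72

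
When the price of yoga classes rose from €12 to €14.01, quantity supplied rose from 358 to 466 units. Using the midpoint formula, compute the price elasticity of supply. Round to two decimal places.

ΔQ = 466 − 358 = 108; ΔP = 14.01 − 12 = 2.01.
Midpoints: P̄ = 13.00, Q̄ = 412.0.
ε_s = (ΔQ/ΔP)(P̄/Q̄) = (108/2.01)(13.00/412.0).

1.70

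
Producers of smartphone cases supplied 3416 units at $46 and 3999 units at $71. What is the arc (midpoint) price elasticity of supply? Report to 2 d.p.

0.37

ΔQ = 3999 − 3416 = 583; ΔP = 71 − 46 = 25.
Midpoints: P̄ = 58.50, Q̄ = 3707.5.
ε_s = (ΔQ/ΔP)(P̄/Q̄) = (583/25)(58.50/3707.5).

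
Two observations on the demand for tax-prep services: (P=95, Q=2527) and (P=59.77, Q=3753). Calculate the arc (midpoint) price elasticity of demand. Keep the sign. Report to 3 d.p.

-0.858

ΔQ = 3753 − 2527 = 1226; ΔP = 59.77 − 95 = -35.23.
Midpoints: P̄ = 77.39, Q̄ = 3140.0.
ε = (ΔQ/ΔP)(P̄/Q̄) = (1226/-35.23)(77.39/3140.0).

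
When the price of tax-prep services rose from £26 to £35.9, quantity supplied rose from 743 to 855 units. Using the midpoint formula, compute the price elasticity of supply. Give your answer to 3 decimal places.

ΔQ = 855 − 743 = 112; ΔP = 35.9 − 26 = 9.9.
Midpoints: P̄ = 30.95, Q̄ = 799.0.
ε_s = (ΔQ/ΔP)(P̄/Q̄) = (112/9.9)(30.95/799.0).

0.438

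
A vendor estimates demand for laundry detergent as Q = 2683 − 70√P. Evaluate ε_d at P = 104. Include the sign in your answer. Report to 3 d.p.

-0.181

At P = 104, Q = 1969.137.
dQ/dP = −70/(2√P) = -3.432.
ε = (dQ/dP)(P/Q) = (-3.432)(104/1969.137).
|ε| < 1, so demand is inelastic at this price.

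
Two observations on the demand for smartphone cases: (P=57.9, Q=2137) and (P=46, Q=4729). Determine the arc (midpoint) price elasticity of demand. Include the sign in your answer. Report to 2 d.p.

ΔQ = 4729 − 2137 = 2592; ΔP = 46 − 57.9 = -11.9.
Midpoints: P̄ = 51.95, Q̄ = 3433.0.
ε = (ΔQ/ΔP)(P̄/Q̄) = (2592/-11.9)(51.95/3433.0).

-3.30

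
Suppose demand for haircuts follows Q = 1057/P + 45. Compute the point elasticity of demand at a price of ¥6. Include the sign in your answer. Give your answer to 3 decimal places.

-0.797

At P = 6, Q = 221.167.
dQ/dP = −1057/P² = -29.361.
ε = (dQ/dP)(P/Q) = (-29.361)(6/221.167).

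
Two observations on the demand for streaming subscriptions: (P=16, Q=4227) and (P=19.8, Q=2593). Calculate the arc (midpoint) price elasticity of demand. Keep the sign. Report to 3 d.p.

-2.257

ΔQ = 2593 − 4227 = -1634; ΔP = 19.8 − 16 = 3.8.
Midpoints: P̄ = 17.90, Q̄ = 3410.0.
ε = (ΔQ/ΔP)(P̄/Q̄) = (-1634/3.8)(17.90/3410.0).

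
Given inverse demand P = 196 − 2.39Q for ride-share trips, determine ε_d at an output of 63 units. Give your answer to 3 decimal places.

At Q = 63, P = 196 − 2.39(63) = 45.43.
dP/dQ = −2.39, so dQ/dP = 1/(−2.39) = -0.418.
ε = (dQ/dP)(P/Q) = (-0.418)(45.43/63).

-0.302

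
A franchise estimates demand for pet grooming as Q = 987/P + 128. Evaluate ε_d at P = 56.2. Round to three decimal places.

At P = 56.2, Q = 145.562.
dQ/dP = −987/P² = -0.312.
ε = (dQ/dP)(P/Q) = (-0.312)(56.2/145.562).
|ε| < 1, so demand is inelastic at this price.

-0.121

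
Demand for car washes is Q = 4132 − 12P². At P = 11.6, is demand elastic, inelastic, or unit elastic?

Q = 2517.280, dQ/dP = -278.400.
ε = (dQ/dP)(P/Q) ≈ -1.283.
|ε| = 1.28 > 1.

elastic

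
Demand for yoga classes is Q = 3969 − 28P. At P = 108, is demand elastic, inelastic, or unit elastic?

elastic

Q = 945, dQ/dP = -28.
ε = (dQ/dP)(P/Q) ≈ -3.200.
|ε| = 3.20 > 1.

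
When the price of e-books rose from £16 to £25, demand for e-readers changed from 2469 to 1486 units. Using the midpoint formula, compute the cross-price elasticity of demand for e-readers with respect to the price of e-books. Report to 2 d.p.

-1.13

ΔQ_x = 1486 − 2469 = -983; ΔP_y = 25 − 16 = 9.
Midpoints: P̄_y = 20.50, Q̄_x = 1977.5.
ε_xy = (ΔQ_x/ΔP_y)(P̄_y/Q̄_x) = (-983/9)(20.50/1977.5).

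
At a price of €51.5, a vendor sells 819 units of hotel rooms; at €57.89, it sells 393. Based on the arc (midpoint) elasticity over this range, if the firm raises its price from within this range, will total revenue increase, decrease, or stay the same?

Arc ε = (-426/6.39)(54.70/606.0) ≈ -6.017.
|ε| = 6.02 > 1, so demand is elastic. A price rise therefore reduces total revenue.

decrease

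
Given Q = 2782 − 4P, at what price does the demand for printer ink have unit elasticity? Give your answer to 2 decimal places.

For linear demand Q = a − bP, ε = −bP/(a − bP). |ε| = 1 when bP = a − bP, i.e. P = a/(2b).
P = 2782/(2·4) = 2782/8 = 347.7500.

347.75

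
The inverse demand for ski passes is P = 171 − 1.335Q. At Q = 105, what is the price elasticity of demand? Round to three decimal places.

-0.220

At Q = 105, P = 171 − 1.335(105) = 30.83.
dP/dQ = −1.335, so dQ/dP = 1/(−1.335) = -0.749.
ε = (dQ/dP)(P/Q) = (-0.749)(30.83/105).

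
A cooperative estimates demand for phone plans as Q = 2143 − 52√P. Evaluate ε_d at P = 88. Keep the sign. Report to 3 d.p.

At P = 88, Q = 1655.197.
dQ/dP = −52/(2√P) = -2.772.
ε = (dQ/dP)(P/Q) = (-2.772)(88/1655.197).

-0.147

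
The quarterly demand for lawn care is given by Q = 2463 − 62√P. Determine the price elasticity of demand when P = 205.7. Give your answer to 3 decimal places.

-0.283

At P = 205.7, Q = 1573.781.
dQ/dP = −62/(2√P) = -2.161.
ε = (dQ/dP)(P/Q) = (-2.161)(205.7/1573.781).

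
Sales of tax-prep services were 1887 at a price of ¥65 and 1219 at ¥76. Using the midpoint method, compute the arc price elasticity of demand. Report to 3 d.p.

-2.757

ΔQ = 1219 − 1887 = -668; ΔP = 76 − 65 = 11.
Midpoints: P̄ = 70.50, Q̄ = 1553.0.
ε = (ΔQ/ΔP)(P̄/Q̄) = (-668/11)(70.50/1553.0).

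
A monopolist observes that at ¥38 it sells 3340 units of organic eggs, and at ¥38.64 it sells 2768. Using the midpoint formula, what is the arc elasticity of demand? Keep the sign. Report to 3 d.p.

-11.214

ΔQ = 2768 − 3340 = -572; ΔP = 38.64 − 38 = 0.64.
Midpoints: P̄ = 38.32, Q̄ = 3054.0.
ε = (ΔQ/ΔP)(P̄/Q̄) = (-572/0.64)(38.32/3054.0).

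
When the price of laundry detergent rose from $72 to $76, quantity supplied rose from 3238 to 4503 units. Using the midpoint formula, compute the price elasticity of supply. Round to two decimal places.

6.05

ΔQ = 4503 − 3238 = 1265; ΔP = 76 − 72 = 4.
Midpoints: P̄ = 74.00, Q̄ = 3870.5.
ε_s = (ΔQ/ΔP)(P̄/Q̄) = (1265/4)(74.00/3870.5).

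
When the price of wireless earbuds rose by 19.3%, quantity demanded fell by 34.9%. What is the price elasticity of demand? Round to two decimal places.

-1.81

ε = %ΔQ / %ΔP = (-34.9)/(19.3) = -1.808.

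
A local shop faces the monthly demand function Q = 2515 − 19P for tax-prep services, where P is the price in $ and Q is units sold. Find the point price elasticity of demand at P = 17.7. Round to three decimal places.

-0.154

At P = 17.7, Q = 2178.700.
dQ/dP = −19.
ε = (dQ/dP)(P/Q) = (-19)(17.7/2178.700).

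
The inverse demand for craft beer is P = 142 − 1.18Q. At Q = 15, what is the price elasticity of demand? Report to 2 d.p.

At Q = 15, P = 142 − 1.18(15) = 124.30.
dP/dQ = −1.18, so dQ/dP = 1/(−1.18) = -0.847.
ε = (dQ/dP)(P/Q) = (-0.847)(124.30/15).

-7.02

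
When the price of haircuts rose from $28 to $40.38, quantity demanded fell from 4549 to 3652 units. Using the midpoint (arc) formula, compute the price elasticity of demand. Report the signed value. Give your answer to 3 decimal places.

ΔQ = 3652 − 4549 = -897; ΔP = 40.38 − 28 = 12.38.
Midpoints: P̄ = 34.19, Q̄ = 4100.5.
ε = (ΔQ/ΔP)(P̄/Q̄) = (-897/12.38)(34.19/4100.5).

-0.604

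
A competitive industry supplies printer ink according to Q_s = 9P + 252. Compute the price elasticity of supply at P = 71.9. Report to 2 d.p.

0.72

At P = 71.9, Q_s = 899.10.
dQ_s/dP = 9.
ε_s = (dQ_s/dP)(P/Q_s) = (9)(71.9/899.10).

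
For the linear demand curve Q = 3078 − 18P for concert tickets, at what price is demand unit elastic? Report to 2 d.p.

85.50

For linear demand Q = a − bP, ε = −bP/(a − bP). |ε| = 1 when bP = a − bP, i.e. P = a/(2b).
P = 3078/(2·18) = 3078/36 = 85.5000.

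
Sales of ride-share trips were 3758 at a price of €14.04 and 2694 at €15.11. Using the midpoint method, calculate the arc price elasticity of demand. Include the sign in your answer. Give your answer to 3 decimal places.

-4.493

ΔQ = 2694 − 3758 = -1064; ΔP = 15.11 − 14.04 = 1.07.
Midpoints: P̄ = 14.57, Q̄ = 3226.0.
ε = (ΔQ/ΔP)(P̄/Q̄) = (-1064/1.07)(14.57/3226.0).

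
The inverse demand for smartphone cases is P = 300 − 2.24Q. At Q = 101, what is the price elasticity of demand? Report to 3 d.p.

At Q = 101, P = 300 − 2.24(101) = 73.76.
dP/dQ = −2.24, so dQ/dP = 1/(−2.24) = -0.446.
ε = (dQ/dP)(P/Q) = (-0.446)(73.76/101).

-0.326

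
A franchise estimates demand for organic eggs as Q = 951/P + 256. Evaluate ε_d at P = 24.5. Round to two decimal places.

-0.13

At P = 24.5, Q = 294.816.
dQ/dP = −951/P² = -1.584.
ε = (dQ/dP)(P/Q) = (-1.584)(24.5/294.816).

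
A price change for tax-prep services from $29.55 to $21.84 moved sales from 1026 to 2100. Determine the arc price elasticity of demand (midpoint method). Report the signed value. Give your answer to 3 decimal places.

ΔQ = 2100 − 1026 = 1074; ΔP = 21.84 − 29.55 = -7.71.
Midpoints: P̄ = 25.70, Q̄ = 1563.0.
ε = (ΔQ/ΔP)(P̄/Q̄) = (1074/-7.71)(25.70/1563.0).

-2.290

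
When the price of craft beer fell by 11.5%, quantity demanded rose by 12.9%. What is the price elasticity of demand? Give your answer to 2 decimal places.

ε = %ΔQ / %ΔP = (12.9)/(-11.5) = -1.122.

-1.12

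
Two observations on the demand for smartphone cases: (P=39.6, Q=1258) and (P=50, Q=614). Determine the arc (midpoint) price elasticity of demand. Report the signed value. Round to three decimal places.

-2.964

ΔQ = 614 − 1258 = -644; ΔP = 50 − 39.6 = 10.4.
Midpoints: P̄ = 44.80, Q̄ = 936.0.
ε = (ΔQ/ΔP)(P̄/Q̄) = (-644/10.4)(44.80/936.0).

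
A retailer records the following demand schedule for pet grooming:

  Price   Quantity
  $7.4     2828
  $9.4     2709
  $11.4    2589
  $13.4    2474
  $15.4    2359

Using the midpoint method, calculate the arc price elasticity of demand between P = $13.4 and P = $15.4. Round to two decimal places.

-0.34

At P = 13.4, Q = 2474; at P = 15.4, Q = 2359.
ΔQ = -115, ΔP = 2.0. Midpoints: P̄ = 14.40, Q̄ = 2416.5.
ε = (ΔQ/ΔP)(P̄/Q̄) = (-115/2.0)(14.40/2416.5).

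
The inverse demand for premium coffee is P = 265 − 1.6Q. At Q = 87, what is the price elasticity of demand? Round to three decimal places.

At Q = 87, P = 265 − 1.6(87) = 125.80.
dP/dQ = −1.6, so dQ/dP = 1/(−1.6) = -0.625.
ε = (dQ/dP)(P/Q) = (-0.625)(125.80/87).

-0.904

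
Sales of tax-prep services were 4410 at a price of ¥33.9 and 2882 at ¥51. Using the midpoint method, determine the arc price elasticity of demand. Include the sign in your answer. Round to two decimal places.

ΔQ = 2882 − 4410 = -1528; ΔP = 51 − 33.9 = 17.1.
Midpoints: P̄ = 42.45, Q̄ = 3646.0.
ε = (ΔQ/ΔP)(P̄/Q̄) = (-1528/17.1)(42.45/3646.0).

-1.04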